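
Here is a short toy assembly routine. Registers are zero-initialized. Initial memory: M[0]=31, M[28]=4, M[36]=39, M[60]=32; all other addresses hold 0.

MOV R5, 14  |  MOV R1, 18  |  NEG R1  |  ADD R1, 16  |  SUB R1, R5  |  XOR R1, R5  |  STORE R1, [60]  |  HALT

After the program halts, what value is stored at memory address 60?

-2

after MOV R5, 14: R5=14
after MOV R1, 18: R1=18
after NEG R1: R1=-(18)=-18
after ADD R1, 16: R1=(-18)+16=-2
after SUB R1, R5: R1=(-2)-14=-16
after XOR R1, R5: R1=(-16)^14=-2
STORE R1, [60] → M[60]=-2
halt.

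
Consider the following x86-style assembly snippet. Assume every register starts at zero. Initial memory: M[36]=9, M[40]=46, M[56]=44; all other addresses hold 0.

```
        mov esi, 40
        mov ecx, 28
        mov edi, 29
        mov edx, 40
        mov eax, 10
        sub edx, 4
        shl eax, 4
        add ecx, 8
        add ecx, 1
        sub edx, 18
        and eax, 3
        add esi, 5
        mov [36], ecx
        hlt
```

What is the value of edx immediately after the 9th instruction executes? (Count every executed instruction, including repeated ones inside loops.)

36

after mov esi, 40: esi=40
after mov ecx, 28: ecx=28
after mov edi, 29: edi=29
after mov edx, 40: edx=40
after mov eax, 10: eax=10
after sub edx, 4: edx=40-4=36
after shl eax, 4: eax=10<<4=160
after add ecx, 8: ecx=28+8=36
after add ecx, 1: ecx=36+1=37
After step 9: edx = 36.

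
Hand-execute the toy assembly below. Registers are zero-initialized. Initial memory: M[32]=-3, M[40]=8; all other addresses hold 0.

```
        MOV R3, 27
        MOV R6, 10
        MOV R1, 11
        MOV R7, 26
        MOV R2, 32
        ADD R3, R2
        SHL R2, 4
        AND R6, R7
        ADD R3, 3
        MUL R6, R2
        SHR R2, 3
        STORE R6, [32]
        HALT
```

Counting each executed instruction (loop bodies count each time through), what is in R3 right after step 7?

59

MOV R3, 27 → R3=27
MOV R6, 10 → R6=10
MOV R1, 11 → R1=11
MOV R7, 26 → R7=26
MOV R2, 32 → R2=32
ADD R3, R2 → R3=27+32=59
SHL R2, 4 → R2=32<<4=512
After step 7: R3 = 59.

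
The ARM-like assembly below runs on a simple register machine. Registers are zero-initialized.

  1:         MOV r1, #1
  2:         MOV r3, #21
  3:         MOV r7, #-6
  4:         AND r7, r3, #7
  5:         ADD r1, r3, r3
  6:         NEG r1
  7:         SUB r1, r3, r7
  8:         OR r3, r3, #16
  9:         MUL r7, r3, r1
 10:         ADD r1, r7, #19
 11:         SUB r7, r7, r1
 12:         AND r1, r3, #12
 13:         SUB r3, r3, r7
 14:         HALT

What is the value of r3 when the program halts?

MOV r1, #1 → r1=1
MOV r3, #21 → r3=21
MOV r7, #-6 → r7=-6
AND r7, r3, #7 → r7=21&7=5
ADD r1, r3, r3 → r1=21+21=42
NEG r1 → r1=-(42)=-42
SUB r1, r3, r7 → r1=21-5=16
OR r3, r3, #16 → r3=21|16=21
MUL r7, r3, r1 → r7=21*16=336
ADD r1, r7, #19 → r1=336+19=355
SUB r7, r7, r1 → r7=336-355=-19
AND r1, r3, #12 → r1=21&12=4
SUB r3, r3, r7 → r3=21-(-19)=40
halt.

40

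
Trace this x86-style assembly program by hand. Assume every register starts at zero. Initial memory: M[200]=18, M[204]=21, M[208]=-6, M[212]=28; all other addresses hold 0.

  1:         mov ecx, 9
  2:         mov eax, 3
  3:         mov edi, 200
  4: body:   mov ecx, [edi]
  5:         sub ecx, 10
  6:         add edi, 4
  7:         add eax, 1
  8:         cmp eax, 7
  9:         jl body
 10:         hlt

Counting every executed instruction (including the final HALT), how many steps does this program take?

mov ecx, 9 → ecx=9
mov eax, 3 → eax=3
mov edi, 200 → edi=200
mov ecx, [edi] → ecx=M[200]=18
sub ecx, 10 → ecx=18-10=8
add edi, 4 → edi=200+4=204
add eax, 1 → eax=3+1=4
cmp eax, 7  (cmp 4,7)
jl body: taken
mov ecx, [edi] → ecx=M[204]=21
sub ecx, 10 → ecx=21-10=11
add edi, 4 → edi=204+4=208
add eax, 1 → eax=4+1=5
cmp eax, 7  (cmp 5,7)
jl body: taken
mov ecx, [edi] → ecx=M[208]=-6
sub ecx, 10 → ecx=(-6)-10=-16
add edi, 4 → edi=208+4=212
add eax, 1 → eax=5+1=6
cmp eax, 7  (cmp 6,7)
jl body: taken
mov ecx, [edi] → ecx=M[212]=28
sub ecx, 10 → ecx=28-10=18
add edi, 4 → edi=212+4=216
add eax, 1 → eax=6+1=7
cmp eax, 7  (cmp 7,7)
jl body: not taken
halt.
Total executed instructions: 28.

28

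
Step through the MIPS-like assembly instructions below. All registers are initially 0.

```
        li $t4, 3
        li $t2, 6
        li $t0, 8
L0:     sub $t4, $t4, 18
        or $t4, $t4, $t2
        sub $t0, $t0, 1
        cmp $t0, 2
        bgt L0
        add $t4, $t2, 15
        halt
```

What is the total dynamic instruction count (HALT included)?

35

li $t4, 3 → $t4=3
li $t2, 6 → $t2=6
li $t0, 8 → $t0=8
sub $t4, $t4, 18 → $t4=3-18=-15
or $t4, $t4, $t2 → $t4=(-15)|6=-9
sub $t0, $t0, 1 → $t0=8-1=7
cmp $t0, 2  (cmp 7,2)
bgt L0: taken
sub $t4, $t4, 18 → $t4=(-9)-18=-27
or $t4, $t4, $t2 → $t4=(-27)|6=-25
sub $t0, $t0, 1 → $t0=7-1=6
cmp $t0, 2  (cmp 6,2)
bgt L0: taken
sub $t4, $t4, 18 → $t4=(-25)-18=-43
or $t4, $t4, $t2 → $t4=(-43)|6=-41
sub $t0, $t0, 1 → $t0=6-1=5
cmp $t0, 2  (cmp 5,2)
bgt L0: taken
sub $t4, $t4, 18 → $t4=(-41)-18=-59
or $t4, $t4, $t2 → $t4=(-59)|6=-57
sub $t0, $t0, 1 → $t0=5-1=4
cmp $t0, 2  (cmp 4,2)
bgt L0: taken
sub $t4, $t4, 18 → $t4=(-57)-18=-75
or $t4, $t4, $t2 → $t4=(-75)|6=-73
sub $t0, $t0, 1 → $t0=4-1=3
cmp $t0, 2  (cmp 3,2)
bgt L0: taken
sub $t4, $t4, 18 → $t4=(-73)-18=-91
or $t4, $t4, $t2 → $t4=(-91)|6=-89
sub $t0, $t0, 1 → $t0=3-1=2
cmp $t0, 2  (cmp 2,2)
bgt L0: not taken
add $t4, $t2, 15 → $t4=6+15=21
halt.
Total executed instructions: 35.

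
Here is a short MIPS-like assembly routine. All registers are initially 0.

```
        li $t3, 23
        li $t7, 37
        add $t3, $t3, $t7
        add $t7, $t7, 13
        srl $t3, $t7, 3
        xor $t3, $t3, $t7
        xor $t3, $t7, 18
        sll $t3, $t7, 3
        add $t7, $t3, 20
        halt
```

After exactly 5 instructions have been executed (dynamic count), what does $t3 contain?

$t3=23
$t7=37
$t3=23+37=60
$t7=37+13=50
$t3=50>>3=6
After step 5: $t3 = 6.

6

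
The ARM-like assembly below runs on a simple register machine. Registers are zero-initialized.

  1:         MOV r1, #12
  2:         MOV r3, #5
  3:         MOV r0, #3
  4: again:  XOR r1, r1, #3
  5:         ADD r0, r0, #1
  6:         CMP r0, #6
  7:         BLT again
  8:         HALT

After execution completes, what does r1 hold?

15

after MOV r1, #12: r1=12
after MOV r3, #5: r3=5
after MOV r0, #3: r0=3
after XOR r1, r1, #3: r1=12^3=15
after ADD r0, r0, #1: r0=3+1=4
CMP r0, #6  (cmp 4,6)
BLT again: taken
after XOR r1, r1, #3: r1=15^3=12
after ADD r0, r0, #1: r0=4+1=5
CMP r0, #6  (cmp 5,6)
BLT again: taken
after XOR r1, r1, #3: r1=12^3=15
after ADD r0, r0, #1: r0=5+1=6
CMP r0, #6  (cmp 6,6)
BLT again: not taken
halt.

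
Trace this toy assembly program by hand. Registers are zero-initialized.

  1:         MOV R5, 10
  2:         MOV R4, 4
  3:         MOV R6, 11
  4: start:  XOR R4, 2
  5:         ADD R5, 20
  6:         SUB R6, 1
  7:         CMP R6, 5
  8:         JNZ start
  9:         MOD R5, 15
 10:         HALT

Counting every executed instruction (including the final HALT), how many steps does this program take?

35

R5=10
R4=4
R6=11
R4=4^2=6
R5=10+20=30
R6=11-1=10
CMP R6, 5  (cmp 10,5)
JNZ start: taken
R4=6^2=4
R5=30+20=50
R6=10-1=9
CMP R6, 5  (cmp 9,5)
JNZ start: taken
R4=4^2=6
R5=50+20=70
R6=9-1=8
CMP R6, 5  (cmp 8,5)
JNZ start: taken
R4=6^2=4
R5=70+20=90
R6=8-1=7
CMP R6, 5  (cmp 7,5)
JNZ start: taken
R4=4^2=6
R5=90+20=110
R6=7-1=6
CMP R6, 5  (cmp 6,5)
JNZ start: taken
R4=6^2=4
R5=110+20=130
R6=6-1=5
CMP R6, 5  (cmp 5,5)
JNZ start: not taken
R5=130%15=10
halt.
Total executed instructions: 35.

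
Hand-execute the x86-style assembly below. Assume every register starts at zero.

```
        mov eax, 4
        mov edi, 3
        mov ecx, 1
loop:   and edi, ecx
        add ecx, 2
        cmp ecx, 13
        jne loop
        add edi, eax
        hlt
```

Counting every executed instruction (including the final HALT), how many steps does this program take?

29

eax=4
edi=3
ecx=1
edi=3&1=1
ecx=1+2=3
cmp ecx, 13  (cmp 3,13)
jne loop: taken
edi=1&3=1
ecx=3+2=5
cmp ecx, 13  (cmp 5,13)
jne loop: taken
edi=1&5=1
ecx=5+2=7
cmp ecx, 13  (cmp 7,13)
jne loop: taken
edi=1&7=1
ecx=7+2=9
cmp ecx, 13  (cmp 9,13)
jne loop: taken
edi=1&9=1
ecx=9+2=11
cmp ecx, 13  (cmp 11,13)
jne loop: taken
edi=1&11=1
ecx=11+2=13
cmp ecx, 13  (cmp 13,13)
jne loop: not taken
edi=1+4=5
halt.
Total executed instructions: 29.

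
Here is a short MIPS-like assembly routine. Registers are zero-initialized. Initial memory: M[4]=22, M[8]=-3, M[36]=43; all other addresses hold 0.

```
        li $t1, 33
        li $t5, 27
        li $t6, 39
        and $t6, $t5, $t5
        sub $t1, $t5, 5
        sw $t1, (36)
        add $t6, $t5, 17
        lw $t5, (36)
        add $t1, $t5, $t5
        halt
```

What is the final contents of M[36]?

$t1=33
$t5=27
$t6=39
$t6=27&27=27
$t1=27-5=22
sw $t1, (36) → M[36]=22
$t6=27+17=44
$t5=M[36]=22
$t1=22+22=44
halt.

22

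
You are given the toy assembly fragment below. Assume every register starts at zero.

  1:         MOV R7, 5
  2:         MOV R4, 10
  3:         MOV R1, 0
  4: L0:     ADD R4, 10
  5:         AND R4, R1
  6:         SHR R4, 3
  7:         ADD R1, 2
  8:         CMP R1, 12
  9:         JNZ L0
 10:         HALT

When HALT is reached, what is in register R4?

1

R7=5
R4=10
R1=0
R4=10+10=20
R4=20&0=0
R4=0>>3=0
R1=0+2=2
CMP R1, 12  (cmp 2,12)
JNZ L0: taken
R4=0+10=10
R4=10&2=2
R4=2>>3=0
R1=2+2=4
CMP R1, 12  (cmp 4,12)
JNZ L0: taken
R4=0+10=10
R4=10&4=0
R4=0>>3=0
R1=4+2=6
CMP R1, 12  (cmp 6,12)
JNZ L0: taken
R4=0+10=10
R4=10&6=2
R4=2>>3=0
R1=6+2=8
CMP R1, 12  (cmp 8,12)
JNZ L0: taken
R4=0+10=10
R4=10&8=8
R4=8>>3=1
R1=8+2=10
CMP R1, 12  (cmp 10,12)
JNZ L0: taken
R4=1+10=11
R4=11&10=10
R4=10>>3=1
R1=10+2=12
CMP R1, 12  (cmp 12,12)
JNZ L0: not taken
halt.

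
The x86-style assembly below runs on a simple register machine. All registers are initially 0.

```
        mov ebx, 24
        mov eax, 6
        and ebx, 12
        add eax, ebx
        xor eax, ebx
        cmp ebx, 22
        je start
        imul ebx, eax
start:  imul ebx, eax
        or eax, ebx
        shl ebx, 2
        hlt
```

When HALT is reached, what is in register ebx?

mov ebx, 24 → ebx=24
mov eax, 6 → eax=6
and ebx, 12 → ebx=24&12=8
add eax, ebx → eax=6+8=14
xor eax, ebx → eax=14^8=6
cmp ebx, 22  (cmp 8,22)
je start: not taken
imul ebx, eax → ebx=8*6=48
imul ebx, eax → ebx=48*6=288
or eax, ebx → eax=6|288=294
shl ebx, 2 → ebx=288<<2=1152
halt.

1152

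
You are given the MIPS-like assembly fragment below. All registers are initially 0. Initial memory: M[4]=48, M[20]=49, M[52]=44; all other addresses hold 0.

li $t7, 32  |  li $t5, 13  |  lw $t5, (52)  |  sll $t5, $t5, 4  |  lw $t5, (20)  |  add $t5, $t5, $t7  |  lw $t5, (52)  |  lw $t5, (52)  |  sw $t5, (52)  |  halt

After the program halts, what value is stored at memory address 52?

44

after li $t7, 32: $t7=32
after li $t5, 13: $t5=13
after lw $t5, (52): $t5=M[52]=44
after sll $t5, $t5, 4: $t5=44<<4=704
after lw $t5, (20): $t5=M[20]=49
after add $t5, $t5, $t7: $t5=49+32=81
after lw $t5, (52): $t5=M[52]=44
after lw $t5, (52): $t5=M[52]=44
sw $t5, (52) → M[52]=44
halt.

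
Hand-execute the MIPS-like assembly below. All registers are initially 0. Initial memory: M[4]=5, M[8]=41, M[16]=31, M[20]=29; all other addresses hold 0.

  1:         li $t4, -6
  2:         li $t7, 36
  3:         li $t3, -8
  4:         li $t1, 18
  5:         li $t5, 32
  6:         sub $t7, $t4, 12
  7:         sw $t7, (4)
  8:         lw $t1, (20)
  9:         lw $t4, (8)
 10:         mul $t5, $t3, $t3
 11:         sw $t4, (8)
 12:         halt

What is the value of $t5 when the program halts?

64

after li $t4, -6: $t4=-6
after li $t7, 36: $t7=36
after li $t3, -8: $t3=-8
after li $t1, 18: $t1=18
after li $t5, 32: $t5=32
after sub $t7, $t4, 12: $t7=(-6)-12=-18
sw $t7, (4) → M[4]=-18
after lw $t1, (20): $t1=M[20]=29
after lw $t4, (8): $t4=M[8]=41
after mul $t5, $t3, $t3: $t5=(-8)*(-8)=64
sw $t4, (8) → M[8]=41
halt.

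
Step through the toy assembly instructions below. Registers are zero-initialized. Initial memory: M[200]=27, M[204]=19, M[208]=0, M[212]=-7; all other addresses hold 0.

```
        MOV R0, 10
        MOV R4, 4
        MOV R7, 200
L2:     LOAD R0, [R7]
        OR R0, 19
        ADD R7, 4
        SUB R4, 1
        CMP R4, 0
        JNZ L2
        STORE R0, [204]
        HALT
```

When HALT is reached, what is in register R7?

after MOV R0, 10: R0=10
after MOV R4, 4: R4=4
after MOV R7, 200: R7=200
after LOAD R0, [R7]: R0=M[200]=27
after OR R0, 19: R0=27|19=27
after ADD R7, 4: R7=200+4=204
after SUB R4, 1: R4=4-1=3
CMP R4, 0  (cmp 3,0)
JNZ L2: taken
after LOAD R0, [R7]: R0=M[204]=19
after OR R0, 19: R0=19|19=19
after ADD R7, 4: R7=204+4=208
after SUB R4, 1: R4=3-1=2
CMP R4, 0  (cmp 2,0)
JNZ L2: taken
after LOAD R0, [R7]: R0=M[208]=0
after OR R0, 19: R0=0|19=19
after ADD R7, 4: R7=208+4=212
after SUB R4, 1: R4=2-1=1
CMP R4, 0  (cmp 1,0)
JNZ L2: taken
after LOAD R0, [R7]: R0=M[212]=-7
after OR R0, 19: R0=(-7)|19=-5
after ADD R7, 4: R7=212+4=216
after SUB R4, 1: R4=1-1=0
CMP R4, 0  (cmp 0,0)
JNZ L2: not taken
STORE R0, [204] → M[204]=-5
halt.

216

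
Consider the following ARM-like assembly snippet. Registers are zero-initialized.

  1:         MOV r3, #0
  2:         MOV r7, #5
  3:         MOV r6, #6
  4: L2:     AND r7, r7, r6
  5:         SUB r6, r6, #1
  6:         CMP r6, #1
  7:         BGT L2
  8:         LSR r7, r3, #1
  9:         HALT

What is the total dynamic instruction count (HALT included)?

25

MOV r3, #0 → r3=0
MOV r7, #5 → r7=5
MOV r6, #6 → r6=6
AND r7, r7, r6 → r7=5&6=4
SUB r6, r6, #1 → r6=6-1=5
CMP r6, #1  (cmp 5,1)
BGT L2: taken
AND r7, r7, r6 → r7=4&5=4
SUB r6, r6, #1 → r6=5-1=4
CMP r6, #1  (cmp 4,1)
BGT L2: taken
AND r7, r7, r6 → r7=4&4=4
SUB r6, r6, #1 → r6=4-1=3
CMP r6, #1  (cmp 3,1)
BGT L2: taken
AND r7, r7, r6 → r7=4&3=0
SUB r6, r6, #1 → r6=3-1=2
CMP r6, #1  (cmp 2,1)
BGT L2: taken
AND r7, r7, r6 → r7=0&2=0
SUB r6, r6, #1 → r6=2-1=1
CMP r6, #1  (cmp 1,1)
BGT L2: not taken
LSR r7, r3, #1 → r7=0>>1=0
halt.
Total executed instructions: 25.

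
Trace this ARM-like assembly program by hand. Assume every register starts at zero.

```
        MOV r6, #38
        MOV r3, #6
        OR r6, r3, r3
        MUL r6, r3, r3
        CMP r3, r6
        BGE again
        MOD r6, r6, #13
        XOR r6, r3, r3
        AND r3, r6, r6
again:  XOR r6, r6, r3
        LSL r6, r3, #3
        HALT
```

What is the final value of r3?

0

MOV r6, #38 → r6=38
MOV r3, #6 → r3=6
OR r6, r3, r3 → r6=6|6=6
MUL r6, r3, r3 → r6=6*6=36
CMP r3, r6  (cmp 6,36)
BGE again: not taken
MOD r6, r6, #13 → r6=36%13=10
XOR r6, r3, r3 → r6=6^6=0
AND r3, r6, r6 → r3=0&0=0
XOR r6, r6, r3 → r6=0^0=0
LSL r6, r3, #3 → r6=0<<3=0
halt.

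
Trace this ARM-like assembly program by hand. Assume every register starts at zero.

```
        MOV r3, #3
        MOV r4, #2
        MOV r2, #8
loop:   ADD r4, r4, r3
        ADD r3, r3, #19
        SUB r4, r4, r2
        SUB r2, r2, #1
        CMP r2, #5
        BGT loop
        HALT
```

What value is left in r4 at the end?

47

r3=3
r4=2
r2=8
r4=2+3=5
r3=3+19=22
r4=5-8=-3
r2=8-1=7
CMP r2, #5  (cmp 7,5)
BGT loop: taken
r4=(-3)+22=19
r3=22+19=41
r4=19-7=12
r2=7-1=6
CMP r2, #5  (cmp 6,5)
BGT loop: taken
r4=12+41=53
r3=41+19=60
r4=53-6=47
r2=6-1=5
CMP r2, #5  (cmp 5,5)
BGT loop: not taken
halt.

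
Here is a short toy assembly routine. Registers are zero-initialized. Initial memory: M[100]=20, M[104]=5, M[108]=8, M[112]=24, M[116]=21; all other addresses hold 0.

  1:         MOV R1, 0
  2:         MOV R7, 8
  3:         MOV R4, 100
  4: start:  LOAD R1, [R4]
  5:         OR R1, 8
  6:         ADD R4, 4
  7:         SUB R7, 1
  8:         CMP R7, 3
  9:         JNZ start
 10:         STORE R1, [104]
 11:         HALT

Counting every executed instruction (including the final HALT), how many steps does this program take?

after MOV R1, 0: R1=0
after MOV R7, 8: R7=8
after MOV R4, 100: R4=100
after LOAD R1, [R4]: R1=M[100]=20
after OR R1, 8: R1=20|8=28
after ADD R4, 4: R4=100+4=104
after SUB R7, 1: R7=8-1=7
CMP R7, 3  (cmp 7,3)
JNZ start: taken
after LOAD R1, [R4]: R1=M[104]=5
after OR R1, 8: R1=5|8=13
after ADD R4, 4: R4=104+4=108
after SUB R7, 1: R7=7-1=6
CMP R7, 3  (cmp 6,3)
JNZ start: taken
after LOAD R1, [R4]: R1=M[108]=8
after OR R1, 8: R1=8|8=8
after ADD R4, 4: R4=108+4=112
after SUB R7, 1: R7=6-1=5
CMP R7, 3  (cmp 5,3)
JNZ start: taken
after LOAD R1, [R4]: R1=M[112]=24
after OR R1, 8: R1=24|8=24
after ADD R4, 4: R4=112+4=116
after SUB R7, 1: R7=5-1=4
CMP R7, 3  (cmp 4,3)
JNZ start: taken
after LOAD R1, [R4]: R1=M[116]=21
after OR R1, 8: R1=21|8=29
after ADD R4, 4: R4=116+4=120
after SUB R7, 1: R7=4-1=3
CMP R7, 3  (cmp 3,3)
JNZ start: not taken
STORE R1, [104] → M[104]=29
halt.
Total executed instructions: 35.

35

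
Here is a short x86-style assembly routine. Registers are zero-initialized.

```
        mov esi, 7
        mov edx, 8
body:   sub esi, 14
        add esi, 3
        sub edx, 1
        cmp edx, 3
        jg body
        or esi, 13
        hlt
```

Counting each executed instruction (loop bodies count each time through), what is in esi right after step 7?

esi=7
edx=8
esi=7-14=-7
esi=(-7)+3=-4
edx=8-1=7
cmp edx, 3  (cmp 7,3)
jg body: taken
After step 7: esi = -4.

-4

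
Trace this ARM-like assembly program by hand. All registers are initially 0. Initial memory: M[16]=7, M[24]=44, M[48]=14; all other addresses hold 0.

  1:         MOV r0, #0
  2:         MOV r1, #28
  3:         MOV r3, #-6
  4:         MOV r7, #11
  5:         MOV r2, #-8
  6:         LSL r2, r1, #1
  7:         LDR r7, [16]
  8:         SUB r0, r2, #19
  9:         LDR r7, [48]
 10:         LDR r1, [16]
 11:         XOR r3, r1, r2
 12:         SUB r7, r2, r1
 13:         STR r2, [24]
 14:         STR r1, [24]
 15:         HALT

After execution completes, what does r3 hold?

r0=0
r1=28
r3=-6
r7=11
r2=-8
r2=28<<1=56
r7=M[16]=7
r0=56-19=37
r7=M[48]=14
r1=M[16]=7
r3=7^56=63
r7=56-7=49
STR r2, [24] → M[24]=56
STR r1, [24] → M[24]=7
halt.

63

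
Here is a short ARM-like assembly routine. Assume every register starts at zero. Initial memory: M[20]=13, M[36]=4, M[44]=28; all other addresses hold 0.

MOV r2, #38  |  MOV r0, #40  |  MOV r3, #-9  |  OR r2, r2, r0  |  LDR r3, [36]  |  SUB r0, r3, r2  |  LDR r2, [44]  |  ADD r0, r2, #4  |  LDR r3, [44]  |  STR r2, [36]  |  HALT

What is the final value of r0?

32

after MOV r2, #38: r2=38
after MOV r0, #40: r0=40
after MOV r3, #-9: r3=-9
after OR r2, r2, r0: r2=38|40=46
after LDR r3, [36]: r3=M[36]=4
after SUB r0, r3, r2: r0=4-46=-42
after LDR r2, [44]: r2=M[44]=28
after ADD r0, r2, #4: r0=28+4=32
after LDR r3, [44]: r3=M[44]=28
STR r2, [36] → M[36]=28
halt.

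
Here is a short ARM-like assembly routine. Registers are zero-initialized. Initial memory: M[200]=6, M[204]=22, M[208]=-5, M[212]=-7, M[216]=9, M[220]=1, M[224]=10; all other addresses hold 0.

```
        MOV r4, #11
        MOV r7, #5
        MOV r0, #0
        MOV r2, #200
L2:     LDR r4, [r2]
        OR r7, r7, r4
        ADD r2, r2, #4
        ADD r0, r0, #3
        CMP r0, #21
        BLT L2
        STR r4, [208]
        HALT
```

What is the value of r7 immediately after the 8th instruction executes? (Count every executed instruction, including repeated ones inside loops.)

7

MOV r4, #11 → r4=11
MOV r7, #5 → r7=5
MOV r0, #0 → r0=0
MOV r2, #200 → r2=200
LDR r4, [r2] → r4=M[200]=6
OR r7, r7, r4 → r7=5|6=7
ADD r2, r2, #4 → r2=200+4=204
ADD r0, r0, #3 → r0=0+3=3
After step 8: r7 = 7.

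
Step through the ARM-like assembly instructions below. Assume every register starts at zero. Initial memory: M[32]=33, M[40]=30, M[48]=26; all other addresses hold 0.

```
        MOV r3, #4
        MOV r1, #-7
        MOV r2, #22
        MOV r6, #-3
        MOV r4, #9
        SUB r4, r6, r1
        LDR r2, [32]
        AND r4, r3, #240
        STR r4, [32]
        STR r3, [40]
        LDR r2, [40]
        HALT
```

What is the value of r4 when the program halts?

after MOV r3, #4: r3=4
after MOV r1, #-7: r1=-7
after MOV r2, #22: r2=22
after MOV r6, #-3: r6=-3
after MOV r4, #9: r4=9
after SUB r4, r6, r1: r4=(-3)-(-7)=4
after LDR r2, [32]: r2=M[32]=33
after AND r4, r3, #240: r4=4&240=0
STR r4, [32] → M[32]=0
STR r3, [40] → M[40]=4
after LDR r2, [40]: r2=M[40]=4
halt.

0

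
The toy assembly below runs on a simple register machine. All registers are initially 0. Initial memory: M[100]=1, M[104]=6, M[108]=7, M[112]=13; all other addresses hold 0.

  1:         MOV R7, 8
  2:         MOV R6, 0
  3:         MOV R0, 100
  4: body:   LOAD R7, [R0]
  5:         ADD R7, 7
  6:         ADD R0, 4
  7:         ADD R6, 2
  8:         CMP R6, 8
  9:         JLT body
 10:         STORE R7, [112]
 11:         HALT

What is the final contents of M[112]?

20

R7=8
R6=0
R0=100
R7=M[100]=1
R7=1+7=8
R0=100+4=104
R6=0+2=2
CMP R6, 8  (cmp 2,8)
JLT body: taken
R7=M[104]=6
R7=6+7=13
R0=104+4=108
R6=2+2=4
CMP R6, 8  (cmp 4,8)
JLT body: taken
R7=M[108]=7
R7=7+7=14
R0=108+4=112
R6=4+2=6
CMP R6, 8  (cmp 6,8)
JLT body: taken
R7=M[112]=13
R7=13+7=20
R0=112+4=116
R6=6+2=8
CMP R6, 8  (cmp 8,8)
JLT body: not taken
STORE R7, [112] → M[112]=20
halt.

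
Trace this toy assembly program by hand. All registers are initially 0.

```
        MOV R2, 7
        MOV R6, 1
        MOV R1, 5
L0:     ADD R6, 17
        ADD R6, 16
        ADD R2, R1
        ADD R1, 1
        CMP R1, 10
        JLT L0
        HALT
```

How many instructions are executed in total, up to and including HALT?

R2=7
R6=1
R1=5
R6=1+17=18
R6=18+16=34
R2=7+5=12
R1=5+1=6
CMP R1, 10  (cmp 6,10)
JLT L0: taken
R6=34+17=51
R6=51+16=67
R2=12+6=18
R1=6+1=7
CMP R1, 10  (cmp 7,10)
JLT L0: taken
R6=67+17=84
R6=84+16=100
R2=18+7=25
R1=7+1=8
CMP R1, 10  (cmp 8,10)
JLT L0: taken
R6=100+17=117
R6=117+16=133
R2=25+8=33
R1=8+1=9
CMP R1, 10  (cmp 9,10)
JLT L0: taken
R6=133+17=150
R6=150+16=166
R2=33+9=42
R1=9+1=10
CMP R1, 10  (cmp 10,10)
JLT L0: not taken
halt.
Total executed instructions: 34.

34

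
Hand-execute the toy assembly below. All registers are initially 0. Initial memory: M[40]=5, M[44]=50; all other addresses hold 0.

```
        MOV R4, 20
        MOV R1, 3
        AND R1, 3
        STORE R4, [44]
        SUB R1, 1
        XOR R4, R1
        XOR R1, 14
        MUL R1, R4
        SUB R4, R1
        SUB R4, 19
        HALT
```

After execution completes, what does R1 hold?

264

R4=20
R1=3
R1=3&3=3
STORE R4, [44] → M[44]=20
R1=3-1=2
R4=20^2=22
R1=2^14=12
R1=12*22=264
R4=22-264=-242
R4=(-242)-19=-261
halt.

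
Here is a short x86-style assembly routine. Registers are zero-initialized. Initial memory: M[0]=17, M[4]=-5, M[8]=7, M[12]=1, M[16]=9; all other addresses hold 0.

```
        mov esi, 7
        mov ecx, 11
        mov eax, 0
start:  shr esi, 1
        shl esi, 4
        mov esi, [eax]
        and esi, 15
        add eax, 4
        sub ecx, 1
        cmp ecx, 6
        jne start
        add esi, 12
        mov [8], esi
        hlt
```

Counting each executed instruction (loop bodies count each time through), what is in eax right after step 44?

esi=7
ecx=11
eax=0
esi=7>>1=3
esi=3<<4=48
esi=M[0]=17
esi=17&15=1
eax=0+4=4
ecx=11-1=10
cmp ecx, 6  (cmp 10,6)
jne start: taken
esi=1>>1=0
esi=0<<4=0
esi=M[4]=-5
esi=(-5)&15=11
eax=4+4=8
ecx=10-1=9
cmp ecx, 6  (cmp 9,6)
jne start: taken
esi=11>>1=5
esi=5<<4=80
esi=M[8]=7
esi=7&15=7
eax=8+4=12
ecx=9-1=8
cmp ecx, 6  (cmp 8,6)
jne start: taken
esi=7>>1=3
esi=3<<4=48
esi=M[12]=1
esi=1&15=1
eax=12+4=16
ecx=8-1=7
cmp ecx, 6  (cmp 7,6)
jne start: taken
esi=1>>1=0
esi=0<<4=0
esi=M[16]=9
esi=9&15=9
eax=16+4=20
ecx=7-1=6
cmp ecx, 6  (cmp 6,6)
jne start: not taken
esi=9+12=21
After step 44: eax = 20.

20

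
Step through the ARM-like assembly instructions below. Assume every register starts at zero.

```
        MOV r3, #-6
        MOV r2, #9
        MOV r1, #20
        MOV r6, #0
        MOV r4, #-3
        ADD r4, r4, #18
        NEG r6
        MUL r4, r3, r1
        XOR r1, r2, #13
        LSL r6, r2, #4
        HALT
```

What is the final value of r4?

-120

after MOV r3, #-6: r3=-6
after MOV r2, #9: r2=9
after MOV r1, #20: r1=20
after MOV r6, #0: r6=0
after MOV r4, #-3: r4=-3
after ADD r4, r4, #18: r4=(-3)+18=15
after NEG r6: r6=-(0)=0
after MUL r4, r3, r1: r4=(-6)*20=-120
after XOR r1, r2, #13: r1=9^13=4
after LSL r6, r2, #4: r6=9<<4=144
halt.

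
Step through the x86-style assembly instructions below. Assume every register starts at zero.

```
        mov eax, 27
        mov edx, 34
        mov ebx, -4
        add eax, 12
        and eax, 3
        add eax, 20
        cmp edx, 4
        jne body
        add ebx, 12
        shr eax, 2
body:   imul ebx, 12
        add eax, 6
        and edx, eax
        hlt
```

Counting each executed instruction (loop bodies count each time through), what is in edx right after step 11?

after mov eax, 27: eax=27
after mov edx, 34: edx=34
after mov ebx, -4: ebx=-4
after add eax, 12: eax=27+12=39
after and eax, 3: eax=39&3=3
after add eax, 20: eax=3+20=23
cmp edx, 4  (cmp 34,4)
jne body: taken
after imul ebx, 12: ebx=(-4)*12=-48
after add eax, 6: eax=23+6=29
after and edx, eax: edx=34&29=0
After step 11: edx = 0.

0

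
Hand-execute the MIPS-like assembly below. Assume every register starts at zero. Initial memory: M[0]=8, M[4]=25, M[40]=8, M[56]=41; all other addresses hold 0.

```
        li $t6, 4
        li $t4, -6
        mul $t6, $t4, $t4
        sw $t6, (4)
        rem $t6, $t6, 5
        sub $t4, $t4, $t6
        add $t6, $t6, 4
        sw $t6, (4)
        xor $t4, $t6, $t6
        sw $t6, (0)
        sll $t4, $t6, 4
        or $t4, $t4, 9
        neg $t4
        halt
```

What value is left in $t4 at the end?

-89

li $t6, 4 → $t6=4
li $t4, -6 → $t4=-6
mul $t6, $t4, $t4 → $t6=(-6)*(-6)=36
sw $t6, (4) → M[4]=36
rem $t6, $t6, 5 → $t6=36%5=1
sub $t4, $t4, $t6 → $t4=(-6)-1=-7
add $t6, $t6, 4 → $t6=1+4=5
sw $t6, (4) → M[4]=5
xor $t4, $t6, $t6 → $t4=5^5=0
sw $t6, (0) → M[0]=5
sll $t4, $t6, 4 → $t4=5<<4=80
or $t4, $t4, 9 → $t4=80|9=89
neg $t4 → $t4=-(89)=-89
halt.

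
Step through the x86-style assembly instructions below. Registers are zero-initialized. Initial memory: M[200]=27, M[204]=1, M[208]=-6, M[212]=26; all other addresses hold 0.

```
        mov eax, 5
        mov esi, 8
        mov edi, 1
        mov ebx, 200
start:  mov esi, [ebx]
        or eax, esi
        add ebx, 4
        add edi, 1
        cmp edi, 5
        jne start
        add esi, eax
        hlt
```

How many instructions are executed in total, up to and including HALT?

30

eax=5
esi=8
edi=1
ebx=200
esi=M[200]=27
eax=5|27=31
ebx=200+4=204
edi=1+1=2
cmp edi, 5  (cmp 2,5)
jne start: taken
esi=M[204]=1
eax=31|1=31
ebx=204+4=208
edi=2+1=3
cmp edi, 5  (cmp 3,5)
jne start: taken
esi=M[208]=-6
eax=31|(-6)=-1
ebx=208+4=212
edi=3+1=4
cmp edi, 5  (cmp 4,5)
jne start: taken
esi=M[212]=26
eax=(-1)|26=-1
ebx=212+4=216
edi=4+1=5
cmp edi, 5  (cmp 5,5)
jne start: not taken
esi=26+(-1)=25
halt.
Total executed instructions: 30.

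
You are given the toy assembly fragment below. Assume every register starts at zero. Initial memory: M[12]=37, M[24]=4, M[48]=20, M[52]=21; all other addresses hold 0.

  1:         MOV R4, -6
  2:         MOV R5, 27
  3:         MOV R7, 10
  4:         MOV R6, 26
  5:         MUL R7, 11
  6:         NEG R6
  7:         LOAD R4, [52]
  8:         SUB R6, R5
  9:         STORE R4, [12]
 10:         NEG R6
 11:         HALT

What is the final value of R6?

after MOV R4, -6: R4=-6
after MOV R5, 27: R5=27
after MOV R7, 10: R7=10
after MOV R6, 26: R6=26
after MUL R7, 11: R7=10*11=110
after NEG R6: R6=-(26)=-26
after LOAD R4, [52]: R4=M[52]=21
after SUB R6, R5: R6=(-26)-27=-53
STORE R4, [12] → M[12]=21
after NEG R6: R6=-(-53)=53
halt.

53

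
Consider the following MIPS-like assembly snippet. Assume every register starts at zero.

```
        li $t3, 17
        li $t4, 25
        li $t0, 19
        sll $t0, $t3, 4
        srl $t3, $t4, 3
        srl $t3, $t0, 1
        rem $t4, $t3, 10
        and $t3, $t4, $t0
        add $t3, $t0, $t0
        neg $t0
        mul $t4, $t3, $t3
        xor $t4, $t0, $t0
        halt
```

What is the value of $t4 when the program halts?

0

after li $t3, 17: $t3=17
after li $t4, 25: $t4=25
after li $t0, 19: $t0=19
after sll $t0, $t3, 4: $t0=17<<4=272
after srl $t3, $t4, 3: $t3=25>>3=3
after srl $t3, $t0, 1: $t3=272>>1=136
after rem $t4, $t3, 10: $t4=136%10=6
after and $t3, $t4, $t0: $t3=6&272=0
after add $t3, $t0, $t0: $t3=272+272=544
after neg $t0: $t0=-(272)=-272
after mul $t4, $t3, $t3: $t4=544*544=295936
after xor $t4, $t0, $t0: $t4=(-272)^(-272)=0
halt.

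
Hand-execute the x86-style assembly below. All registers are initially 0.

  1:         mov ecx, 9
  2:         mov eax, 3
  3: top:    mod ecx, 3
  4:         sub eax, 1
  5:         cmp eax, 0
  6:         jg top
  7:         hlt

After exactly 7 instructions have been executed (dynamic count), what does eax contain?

mov ecx, 9 → ecx=9
mov eax, 3 → eax=3
mod ecx, 3 → ecx=9%3=0
sub eax, 1 → eax=3-1=2
cmp eax, 0  (cmp 2,0)
jg top: taken
mod ecx, 3 → ecx=0%3=0
After step 7: eax = 2.

2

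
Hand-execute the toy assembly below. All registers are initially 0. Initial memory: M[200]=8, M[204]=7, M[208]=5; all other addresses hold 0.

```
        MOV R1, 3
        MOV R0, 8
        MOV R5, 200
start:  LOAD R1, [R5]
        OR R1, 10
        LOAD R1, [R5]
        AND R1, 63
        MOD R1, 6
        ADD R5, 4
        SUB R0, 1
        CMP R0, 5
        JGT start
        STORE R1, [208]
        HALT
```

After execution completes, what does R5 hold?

212

R1=3
R0=8
R5=200
R1=M[200]=8
R1=8|10=10
R1=M[200]=8
R1=8&63=8
R1=8%6=2
R5=200+4=204
R0=8-1=7
CMP R0, 5  (cmp 7,5)
JGT start: taken
R1=M[204]=7
R1=7|10=15
R1=M[204]=7
R1=7&63=7
R1=7%6=1
R5=204+4=208
R0=7-1=6
CMP R0, 5  (cmp 6,5)
JGT start: taken
R1=M[208]=5
R1=5|10=15
R1=M[208]=5
R1=5&63=5
R1=5%6=5
R5=208+4=212
R0=6-1=5
CMP R0, 5  (cmp 5,5)
JGT start: not taken
STORE R1, [208] → M[208]=5
halt.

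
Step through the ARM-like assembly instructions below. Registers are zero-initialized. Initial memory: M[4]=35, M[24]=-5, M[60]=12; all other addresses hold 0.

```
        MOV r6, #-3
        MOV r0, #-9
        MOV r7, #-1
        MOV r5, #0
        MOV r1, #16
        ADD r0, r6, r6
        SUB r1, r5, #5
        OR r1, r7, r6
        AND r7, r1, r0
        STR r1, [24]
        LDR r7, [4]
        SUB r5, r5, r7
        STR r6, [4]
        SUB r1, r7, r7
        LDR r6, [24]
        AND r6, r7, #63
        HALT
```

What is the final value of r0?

MOV r6, #-3 → r6=-3
MOV r0, #-9 → r0=-9
MOV r7, #-1 → r7=-1
MOV r5, #0 → r5=0
MOV r1, #16 → r1=16
ADD r0, r6, r6 → r0=(-3)+(-3)=-6
SUB r1, r5, #5 → r1=0-5=-5
OR r1, r7, r6 → r1=(-1)|(-3)=-1
AND r7, r1, r0 → r7=(-1)&(-6)=-6
STR r1, [24] → M[24]=-1
LDR r7, [4] → r7=M[4]=35
SUB r5, r5, r7 → r5=0-35=-35
STR r6, [4] → M[4]=-3
SUB r1, r7, r7 → r1=35-35=0
LDR r6, [24] → r6=M[24]=-1
AND r6, r7, #63 → r6=35&63=35
halt.

-6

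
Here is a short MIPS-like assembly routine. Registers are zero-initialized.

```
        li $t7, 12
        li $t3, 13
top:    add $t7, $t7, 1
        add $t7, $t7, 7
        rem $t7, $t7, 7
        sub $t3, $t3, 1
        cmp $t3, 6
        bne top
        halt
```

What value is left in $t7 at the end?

li $t7, 12 → $t7=12
li $t3, 13 → $t3=13
add $t7, $t7, 1 → $t7=12+1=13
add $t7, $t7, 7 → $t7=13+7=20
rem $t7, $t7, 7 → $t7=20%7=6
sub $t3, $t3, 1 → $t3=13-1=12
cmp $t3, 6  (cmp 12,6)
bne top: taken
add $t7, $t7, 1 → $t7=6+1=7
add $t7, $t7, 7 → $t7=7+7=14
rem $t7, $t7, 7 → $t7=14%7=0
sub $t3, $t3, 1 → $t3=12-1=11
cmp $t3, 6  (cmp 11,6)
bne top: taken
add $t7, $t7, 1 → $t7=0+1=1
add $t7, $t7, 7 → $t7=1+7=8
rem $t7, $t7, 7 → $t7=8%7=1
sub $t3, $t3, 1 → $t3=11-1=10
cmp $t3, 6  (cmp 10,6)
bne top: taken
add $t7, $t7, 1 → $t7=1+1=2
add $t7, $t7, 7 → $t7=2+7=9
rem $t7, $t7, 7 → $t7=9%7=2
sub $t3, $t3, 1 → $t3=10-1=9
cmp $t3, 6  (cmp 9,6)
bne top: taken
add $t7, $t7, 1 → $t7=2+1=3
add $t7, $t7, 7 → $t7=3+7=10
rem $t7, $t7, 7 → $t7=10%7=3
sub $t3, $t3, 1 → $t3=9-1=8
cmp $t3, 6  (cmp 8,6)
bne top: taken
add $t7, $t7, 1 → $t7=3+1=4
add $t7, $t7, 7 → $t7=4+7=11
rem $t7, $t7, 7 → $t7=11%7=4
sub $t3, $t3, 1 → $t3=8-1=7
cmp $t3, 6  (cmp 7,6)
bne top: taken
add $t7, $t7, 1 → $t7=4+1=5
add $t7, $t7, 7 → $t7=5+7=12
rem $t7, $t7, 7 → $t7=12%7=5
sub $t3, $t3, 1 → $t3=7-1=6
cmp $t3, 6  (cmp 6,6)
bne top: not taken
halt.

5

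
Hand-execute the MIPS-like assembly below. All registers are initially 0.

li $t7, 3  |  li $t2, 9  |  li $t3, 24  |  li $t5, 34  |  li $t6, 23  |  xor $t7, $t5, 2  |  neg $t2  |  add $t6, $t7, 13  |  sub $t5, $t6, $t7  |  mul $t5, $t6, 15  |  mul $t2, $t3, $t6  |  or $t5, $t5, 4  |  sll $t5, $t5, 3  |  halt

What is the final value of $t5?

5432

$t7=3
$t2=9
$t3=24
$t5=34
$t6=23
$t7=34^2=32
$t2=-(9)=-9
$t6=32+13=45
$t5=45-32=13
$t5=45*15=675
$t2=24*45=1080
$t5=675|4=679
$t5=679<<3=5432
halt.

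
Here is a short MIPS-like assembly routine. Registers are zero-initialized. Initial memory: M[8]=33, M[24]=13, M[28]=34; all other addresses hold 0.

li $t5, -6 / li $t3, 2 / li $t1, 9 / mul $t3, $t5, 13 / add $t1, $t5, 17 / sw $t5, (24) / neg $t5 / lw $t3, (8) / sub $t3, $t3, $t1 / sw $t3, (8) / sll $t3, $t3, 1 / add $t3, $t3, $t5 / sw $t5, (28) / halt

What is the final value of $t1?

11

after li $t5, -6: $t5=-6
after li $t3, 2: $t3=2
after li $t1, 9: $t1=9
after mul $t3, $t5, 13: $t3=(-6)*13=-78
after add $t1, $t5, 17: $t1=(-6)+17=11
sw $t5, (24) → M[24]=-6
after neg $t5: $t5=-(-6)=6
after lw $t3, (8): $t3=M[8]=33
after sub $t3, $t3, $t1: $t3=33-11=22
sw $t3, (8) → M[8]=22
after sll $t3, $t3, 1: $t3=22<<1=44
after add $t3, $t3, $t5: $t3=44+6=50
sw $t5, (28) → M[28]=6
halt.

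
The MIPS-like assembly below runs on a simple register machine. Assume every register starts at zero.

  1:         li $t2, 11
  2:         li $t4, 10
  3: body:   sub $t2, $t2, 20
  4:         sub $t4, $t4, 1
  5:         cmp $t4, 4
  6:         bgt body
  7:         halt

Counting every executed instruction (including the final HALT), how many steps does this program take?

after li $t2, 11: $t2=11
after li $t4, 10: $t4=10
after sub $t2, $t2, 20: $t2=11-20=-9
after sub $t4, $t4, 1: $t4=10-1=9
cmp $t4, 4  (cmp 9,4)
bgt body: taken
after sub $t2, $t2, 20: $t2=(-9)-20=-29
after sub $t4, $t4, 1: $t4=9-1=8
cmp $t4, 4  (cmp 8,4)
bgt body: taken
after sub $t2, $t2, 20: $t2=(-29)-20=-49
after sub $t4, $t4, 1: $t4=8-1=7
cmp $t4, 4  (cmp 7,4)
bgt body: taken
after sub $t2, $t2, 20: $t2=(-49)-20=-69
after sub $t4, $t4, 1: $t4=7-1=6
cmp $t4, 4  (cmp 6,4)
bgt body: taken
after sub $t2, $t2, 20: $t2=(-69)-20=-89
after sub $t4, $t4, 1: $t4=6-1=5
cmp $t4, 4  (cmp 5,4)
bgt body: taken
after sub $t2, $t2, 20: $t2=(-89)-20=-109
after sub $t4, $t4, 1: $t4=5-1=4
cmp $t4, 4  (cmp 4,4)
bgt body: not taken
halt.
Total executed instructions: 27.

27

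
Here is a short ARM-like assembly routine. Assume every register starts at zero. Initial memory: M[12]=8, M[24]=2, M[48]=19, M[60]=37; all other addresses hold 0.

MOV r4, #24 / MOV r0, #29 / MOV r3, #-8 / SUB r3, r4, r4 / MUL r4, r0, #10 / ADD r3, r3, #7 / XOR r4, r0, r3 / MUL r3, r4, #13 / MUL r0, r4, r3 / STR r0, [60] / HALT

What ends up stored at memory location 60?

after MOV r4, #24: r4=24
after MOV r0, #29: r0=29
after MOV r3, #-8: r3=-8
after SUB r3, r4, r4: r3=24-24=0
after MUL r4, r0, #10: r4=29*10=290
after ADD r3, r3, #7: r3=0+7=7
after XOR r4, r0, r3: r4=29^7=26
after MUL r3, r4, #13: r3=26*13=338
after MUL r0, r4, r3: r0=26*338=8788
STR r0, [60] → M[60]=8788
halt.

8788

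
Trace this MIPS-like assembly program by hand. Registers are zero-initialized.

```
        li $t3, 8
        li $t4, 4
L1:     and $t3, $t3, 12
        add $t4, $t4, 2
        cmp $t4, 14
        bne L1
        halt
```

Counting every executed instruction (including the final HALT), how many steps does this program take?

23

after li $t3, 8: $t3=8
after li $t4, 4: $t4=4
after and $t3, $t3, 12: $t3=8&12=8
after add $t4, $t4, 2: $t4=4+2=6
cmp $t4, 14  (cmp 6,14)
bne L1: taken
after and $t3, $t3, 12: $t3=8&12=8
after add $t4, $t4, 2: $t4=6+2=8
cmp $t4, 14  (cmp 8,14)
bne L1: taken
after and $t3, $t3, 12: $t3=8&12=8
after add $t4, $t4, 2: $t4=8+2=10
cmp $t4, 14  (cmp 10,14)
bne L1: taken
after and $t3, $t3, 12: $t3=8&12=8
after add $t4, $t4, 2: $t4=10+2=12
cmp $t4, 14  (cmp 12,14)
bne L1: taken
after and $t3, $t3, 12: $t3=8&12=8
after add $t4, $t4, 2: $t4=12+2=14
cmp $t4, 14  (cmp 14,14)
bne L1: not taken
halt.
Total executed instructions: 23.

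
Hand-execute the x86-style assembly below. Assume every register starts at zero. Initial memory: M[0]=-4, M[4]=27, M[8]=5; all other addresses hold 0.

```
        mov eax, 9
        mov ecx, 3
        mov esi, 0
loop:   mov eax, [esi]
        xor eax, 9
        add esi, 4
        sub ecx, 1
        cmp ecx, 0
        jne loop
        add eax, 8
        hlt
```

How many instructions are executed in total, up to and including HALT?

after mov eax, 9: eax=9
after mov ecx, 3: ecx=3
after mov esi, 0: esi=0
after mov eax, [esi]: eax=M[0]=-4
after xor eax, 9: eax=(-4)^9=-11
after add esi, 4: esi=0+4=4
after sub ecx, 1: ecx=3-1=2
cmp ecx, 0  (cmp 2,0)
jne loop: taken
after mov eax, [esi]: eax=M[4]=27
after xor eax, 9: eax=27^9=18
after add esi, 4: esi=4+4=8
after sub ecx, 1: ecx=2-1=1
cmp ecx, 0  (cmp 1,0)
jne loop: taken
after mov eax, [esi]: eax=M[8]=5
after xor eax, 9: eax=5^9=12
after add esi, 4: esi=8+4=12
after sub ecx, 1: ecx=1-1=0
cmp ecx, 0  (cmp 0,0)
jne loop: not taken
after add eax, 8: eax=12+8=20
halt.
Total executed instructions: 23.

23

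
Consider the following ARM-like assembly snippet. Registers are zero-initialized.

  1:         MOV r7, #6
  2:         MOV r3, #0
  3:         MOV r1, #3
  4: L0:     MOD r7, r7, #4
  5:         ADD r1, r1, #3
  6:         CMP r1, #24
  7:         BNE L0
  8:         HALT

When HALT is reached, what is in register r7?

2

MOV r7, #6 → r7=6
MOV r3, #0 → r3=0
MOV r1, #3 → r1=3
MOD r7, r7, #4 → r7=6%4=2
ADD r1, r1, #3 → r1=3+3=6
CMP r1, #24  (cmp 6,24)
BNE L0: taken
MOD r7, r7, #4 → r7=2%4=2
ADD r1, r1, #3 → r1=6+3=9
CMP r1, #24  (cmp 9,24)
BNE L0: taken
MOD r7, r7, #4 → r7=2%4=2
ADD r1, r1, #3 → r1=9+3=12
CMP r1, #24  (cmp 12,24)
BNE L0: taken
MOD r7, r7, #4 → r7=2%4=2
ADD r1, r1, #3 → r1=12+3=15
CMP r1, #24  (cmp 15,24)
BNE L0: taken
MOD r7, r7, #4 → r7=2%4=2
ADD r1, r1, #3 → r1=15+3=18
CMP r1, #24  (cmp 18,24)
BNE L0: taken
MOD r7, r7, #4 → r7=2%4=2
ADD r1, r1, #3 → r1=18+3=21
CMP r1, #24  (cmp 21,24)
BNE L0: taken
MOD r7, r7, #4 → r7=2%4=2
ADD r1, r1, #3 → r1=21+3=24
CMP r1, #24  (cmp 24,24)
BNE L0: not taken
halt.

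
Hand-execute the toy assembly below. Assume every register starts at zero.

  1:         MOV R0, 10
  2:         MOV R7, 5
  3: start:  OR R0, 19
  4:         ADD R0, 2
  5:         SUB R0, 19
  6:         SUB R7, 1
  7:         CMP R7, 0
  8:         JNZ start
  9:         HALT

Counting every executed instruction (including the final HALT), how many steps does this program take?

33

MOV R0, 10 → R0=10
MOV R7, 5 → R7=5
OR R0, 19 → R0=10|19=27
ADD R0, 2 → R0=27+2=29
SUB R0, 19 → R0=29-19=10
SUB R7, 1 → R7=5-1=4
CMP R7, 0  (cmp 4,0)
JNZ start: taken
OR R0, 19 → R0=10|19=27
ADD R0, 2 → R0=27+2=29
SUB R0, 19 → R0=29-19=10
SUB R7, 1 → R7=4-1=3
CMP R7, 0  (cmp 3,0)
JNZ start: taken
OR R0, 19 → R0=10|19=27
ADD R0, 2 → R0=27+2=29
SUB R0, 19 → R0=29-19=10
SUB R7, 1 → R7=3-1=2
CMP R7, 0  (cmp 2,0)
JNZ start: taken
OR R0, 19 → R0=10|19=27
ADD R0, 2 → R0=27+2=29
SUB R0, 19 → R0=29-19=10
SUB R7, 1 → R7=2-1=1
CMP R7, 0  (cmp 1,0)
JNZ start: taken
OR R0, 19 → R0=10|19=27
ADD R0, 2 → R0=27+2=29
SUB R0, 19 → R0=29-19=10
SUB R7, 1 → R7=1-1=0
CMP R7, 0  (cmp 0,0)
JNZ start: not taken
halt.
Total executed instructions: 33.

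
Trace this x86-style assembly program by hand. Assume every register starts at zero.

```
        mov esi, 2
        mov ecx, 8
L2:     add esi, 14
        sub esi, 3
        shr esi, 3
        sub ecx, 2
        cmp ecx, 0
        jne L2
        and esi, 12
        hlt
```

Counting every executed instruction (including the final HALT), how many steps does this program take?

28

mov esi, 2 → esi=2
mov ecx, 8 → ecx=8
add esi, 14 → esi=2+14=16
sub esi, 3 → esi=16-3=13
shr esi, 3 → esi=13>>3=1
sub ecx, 2 → ecx=8-2=6
cmp ecx, 0  (cmp 6,0)
jne L2: taken
add esi, 14 → esi=1+14=15
sub esi, 3 → esi=15-3=12
shr esi, 3 → esi=12>>3=1
sub ecx, 2 → ecx=6-2=4
cmp ecx, 0  (cmp 4,0)
jne L2: taken
add esi, 14 → esi=1+14=15
sub esi, 3 → esi=15-3=12
shr esi, 3 → esi=12>>3=1
sub ecx, 2 → ecx=4-2=2
cmp ecx, 0  (cmp 2,0)
jne L2: taken
add esi, 14 → esi=1+14=15
sub esi, 3 → esi=15-3=12
shr esi, 3 → esi=12>>3=1
sub ecx, 2 → ecx=2-2=0
cmp ecx, 0  (cmp 0,0)
jne L2: not taken
and esi, 12 → esi=1&12=0
halt.
Total executed instructions: 28.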